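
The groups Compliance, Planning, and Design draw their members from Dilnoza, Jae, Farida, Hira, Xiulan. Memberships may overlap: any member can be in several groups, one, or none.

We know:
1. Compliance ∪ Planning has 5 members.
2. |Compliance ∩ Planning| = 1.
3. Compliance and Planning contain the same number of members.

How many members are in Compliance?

3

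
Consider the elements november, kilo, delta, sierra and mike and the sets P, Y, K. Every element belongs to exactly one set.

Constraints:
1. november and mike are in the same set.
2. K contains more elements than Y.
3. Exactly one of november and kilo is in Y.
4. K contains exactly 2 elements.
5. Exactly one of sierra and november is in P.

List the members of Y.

Y = {kilo}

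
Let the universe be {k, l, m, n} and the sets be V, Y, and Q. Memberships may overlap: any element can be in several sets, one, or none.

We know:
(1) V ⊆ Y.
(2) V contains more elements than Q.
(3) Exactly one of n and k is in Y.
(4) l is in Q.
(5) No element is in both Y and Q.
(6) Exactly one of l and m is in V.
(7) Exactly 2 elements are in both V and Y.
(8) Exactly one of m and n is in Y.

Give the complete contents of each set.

V = {k, m}; Y = {k, m}; Q = {l}

From (4): l ∈ Q.
(5) (disjoint): l ∉ Y.
(1) contrapositive: l ∉ V.
(6) (exactly one): m ∈ V.
(1) with m ∈ V: m ∈ Y.
(5) (disjoint): m ∉ Q.
(8) (exactly one): n ∉ Y.
(1) contrapositive: n ∉ V.
(3) (exactly one): k ∈ Y.
(5) (disjoint): k ∉ Q.
Suppose k ∉ V: no assignment then satisfies all the clues, so k ∈ V.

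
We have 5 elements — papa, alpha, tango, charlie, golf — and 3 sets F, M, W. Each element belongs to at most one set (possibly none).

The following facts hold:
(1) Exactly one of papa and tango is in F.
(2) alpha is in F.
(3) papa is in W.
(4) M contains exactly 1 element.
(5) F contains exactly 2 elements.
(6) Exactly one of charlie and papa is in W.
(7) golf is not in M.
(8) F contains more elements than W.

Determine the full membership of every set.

F = {alpha, tango}; M = {charlie}; W = {papa}

From (2): alpha ∈ F.
From (3): papa ∈ W.
From (7): golf ∉ M.
(1) (exactly one): tango ∈ F.
(4): only 1 candidates remain for M, so all are in.
(5): F already has 2, so the rest are out.
Suppose golf ∈ W: no assignment then satisfies all the clues, so golf ∉ W.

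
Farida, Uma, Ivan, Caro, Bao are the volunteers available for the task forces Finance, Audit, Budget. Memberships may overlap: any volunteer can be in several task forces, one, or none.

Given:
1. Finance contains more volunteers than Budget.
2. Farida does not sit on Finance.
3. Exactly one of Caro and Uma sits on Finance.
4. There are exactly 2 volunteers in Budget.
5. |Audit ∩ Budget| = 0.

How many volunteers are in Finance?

3

From (2): Farida ∉ Finance.
Suppose Ivan ∉ Finance: no assignment then satisfies all the clues, so Ivan ∈ Finance.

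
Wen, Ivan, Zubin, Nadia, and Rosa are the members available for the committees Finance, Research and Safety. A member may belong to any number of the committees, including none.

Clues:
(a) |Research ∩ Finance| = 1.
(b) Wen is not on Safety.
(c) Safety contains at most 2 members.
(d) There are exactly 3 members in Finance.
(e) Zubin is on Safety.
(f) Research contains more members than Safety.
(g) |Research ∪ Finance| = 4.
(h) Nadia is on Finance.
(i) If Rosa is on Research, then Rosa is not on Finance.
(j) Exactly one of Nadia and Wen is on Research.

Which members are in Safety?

Safety = {Zubin}

From (b): Wen ∉ Safety.
From (e): Zubin ∈ Safety.
From (h): Nadia ∈ Finance.
Suppose Ivan ∈ Safety: no assignment then satisfies all the clues, so Ivan ∉ Safety.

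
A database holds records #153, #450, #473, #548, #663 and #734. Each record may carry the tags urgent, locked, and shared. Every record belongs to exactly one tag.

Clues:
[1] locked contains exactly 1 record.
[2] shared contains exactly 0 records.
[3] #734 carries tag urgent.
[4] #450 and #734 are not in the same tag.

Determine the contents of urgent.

urgent = {#153, #473, #548, #663, #734}

From (3): #734 ∈ urgent.
(2): shared already has 0, so the rest are out.
(4): #450 ∉ urgent.
Only one tag left: #450 ∈ locked.
(1): locked already has 1, so the rest are out.
Only one tag left: #153 ∈ urgent.
Only one tag left: #473 ∈ urgent.
Only one tag left: #548 ∈ urgent.
Only one tag left: #663 ∈ urgent.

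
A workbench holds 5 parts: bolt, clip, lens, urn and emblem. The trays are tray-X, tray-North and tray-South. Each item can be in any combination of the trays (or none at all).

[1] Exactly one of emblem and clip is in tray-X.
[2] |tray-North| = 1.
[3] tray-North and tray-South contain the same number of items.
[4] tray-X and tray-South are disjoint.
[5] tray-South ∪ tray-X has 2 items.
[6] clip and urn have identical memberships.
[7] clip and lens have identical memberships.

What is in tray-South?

tray-South = {bolt}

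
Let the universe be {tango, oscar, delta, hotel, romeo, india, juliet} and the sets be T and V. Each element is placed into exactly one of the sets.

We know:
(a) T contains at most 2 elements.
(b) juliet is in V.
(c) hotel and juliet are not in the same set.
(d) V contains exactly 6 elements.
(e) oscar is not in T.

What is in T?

T = {hotel}

From (b): juliet ∈ V.
From (e): oscar ∉ T.
(c): hotel ∉ V.
(d): only 6 candidates remain for V, so all are in.
Only one set left: hotel ∈ T.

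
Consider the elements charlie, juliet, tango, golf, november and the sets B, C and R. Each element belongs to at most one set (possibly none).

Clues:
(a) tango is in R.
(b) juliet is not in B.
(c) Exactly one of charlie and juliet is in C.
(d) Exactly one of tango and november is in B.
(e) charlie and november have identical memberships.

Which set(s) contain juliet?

From (a): tango ∈ R.
From (b): juliet ∉ B.
(d) (exactly one): november ∈ B.
(e): charlie matches november: charlie ∈ B.
(c) (exactly one): juliet ∈ C.

juliet: C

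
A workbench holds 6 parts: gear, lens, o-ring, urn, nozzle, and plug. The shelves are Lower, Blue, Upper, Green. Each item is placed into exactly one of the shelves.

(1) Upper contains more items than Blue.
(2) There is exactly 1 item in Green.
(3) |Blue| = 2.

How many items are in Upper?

3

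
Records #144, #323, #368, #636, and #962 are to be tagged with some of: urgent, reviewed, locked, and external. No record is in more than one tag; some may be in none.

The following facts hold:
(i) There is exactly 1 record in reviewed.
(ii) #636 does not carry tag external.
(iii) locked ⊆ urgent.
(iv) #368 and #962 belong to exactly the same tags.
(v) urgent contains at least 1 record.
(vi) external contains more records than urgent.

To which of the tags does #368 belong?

From (ii): #636 ∉ external.
Suppose #368 ∈ urgent: no assignment then satisfies all the clues, so #368 ∉ urgent.

#368: external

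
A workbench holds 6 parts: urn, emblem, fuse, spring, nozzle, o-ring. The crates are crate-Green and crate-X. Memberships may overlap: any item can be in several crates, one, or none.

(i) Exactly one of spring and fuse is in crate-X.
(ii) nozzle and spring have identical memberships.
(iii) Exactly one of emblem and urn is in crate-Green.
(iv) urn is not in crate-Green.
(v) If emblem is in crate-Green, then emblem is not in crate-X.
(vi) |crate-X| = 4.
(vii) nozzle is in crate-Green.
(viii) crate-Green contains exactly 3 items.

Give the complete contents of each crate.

crate-Green = {emblem, nozzle, spring}; crate-X = {nozzle, o-ring, spring, urn}

From (iv): urn ∉ crate-Green.
From (vii): nozzle ∈ crate-Green.
(ii): spring matches nozzle: spring ∈ crate-Green.
(iii) (exactly one): emblem ∈ crate-Green.
(v): emblem ∉ crate-X.
(viii): crate-Green already has 3, so the rest are out.
Suppose urn ∉ crate-X: no assignment then satisfies all the clues, so urn ∈ crate-X.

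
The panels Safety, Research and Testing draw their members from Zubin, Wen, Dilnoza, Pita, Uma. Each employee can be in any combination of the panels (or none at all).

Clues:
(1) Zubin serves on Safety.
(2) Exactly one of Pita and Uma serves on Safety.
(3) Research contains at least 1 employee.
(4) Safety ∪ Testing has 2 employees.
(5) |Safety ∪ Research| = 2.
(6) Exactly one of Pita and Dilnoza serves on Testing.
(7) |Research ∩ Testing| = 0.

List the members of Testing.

Testing = {Pita}

From (1): Zubin ∈ Safety.
Suppose Zubin ∈ Testing: no assignment then satisfies all the clues, so Zubin ∉ Testing.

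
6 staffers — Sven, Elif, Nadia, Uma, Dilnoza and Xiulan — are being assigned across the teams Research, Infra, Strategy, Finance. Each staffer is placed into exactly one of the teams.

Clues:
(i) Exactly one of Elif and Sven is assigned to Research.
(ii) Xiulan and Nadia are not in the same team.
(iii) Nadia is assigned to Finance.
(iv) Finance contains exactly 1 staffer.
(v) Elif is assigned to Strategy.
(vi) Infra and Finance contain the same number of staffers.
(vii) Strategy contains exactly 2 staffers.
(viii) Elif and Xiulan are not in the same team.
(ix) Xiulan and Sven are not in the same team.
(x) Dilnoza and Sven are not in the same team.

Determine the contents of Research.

From (iii): Nadia ∈ Finance.
From (v): Elif ∈ Strategy.
(i) (exactly one): Sven ∈ Research.
(ii): Xiulan ∉ Finance.
(iv): Finance already has 1, so the rest are out.
(viii): Xiulan ∉ Strategy.
(ix): Xiulan ∉ Research.
(x): Dilnoza ∉ Research.
Only one team left: Xiulan ∈ Infra.
Suppose Uma ∉ Research: no assignment then satisfies all the clues, so Uma ∈ Research.

Research = {Sven, Uma}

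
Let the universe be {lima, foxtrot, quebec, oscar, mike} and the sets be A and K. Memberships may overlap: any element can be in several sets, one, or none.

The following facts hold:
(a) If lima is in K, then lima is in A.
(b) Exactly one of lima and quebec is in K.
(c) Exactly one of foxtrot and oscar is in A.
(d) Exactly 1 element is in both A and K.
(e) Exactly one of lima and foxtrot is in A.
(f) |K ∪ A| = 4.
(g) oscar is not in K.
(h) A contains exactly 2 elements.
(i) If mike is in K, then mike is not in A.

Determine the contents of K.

K = {foxtrot, lima, mike}

From (g): oscar ∉ K.
Suppose lima ∉ K: no assignment then satisfies all the clues, so lima ∈ K.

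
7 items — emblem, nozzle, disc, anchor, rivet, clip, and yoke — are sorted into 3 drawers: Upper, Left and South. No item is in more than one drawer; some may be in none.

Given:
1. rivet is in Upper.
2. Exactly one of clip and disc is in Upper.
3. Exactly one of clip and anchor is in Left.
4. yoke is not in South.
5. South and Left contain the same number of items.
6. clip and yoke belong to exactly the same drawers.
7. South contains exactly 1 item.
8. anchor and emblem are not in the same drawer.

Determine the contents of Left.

Left = {anchor}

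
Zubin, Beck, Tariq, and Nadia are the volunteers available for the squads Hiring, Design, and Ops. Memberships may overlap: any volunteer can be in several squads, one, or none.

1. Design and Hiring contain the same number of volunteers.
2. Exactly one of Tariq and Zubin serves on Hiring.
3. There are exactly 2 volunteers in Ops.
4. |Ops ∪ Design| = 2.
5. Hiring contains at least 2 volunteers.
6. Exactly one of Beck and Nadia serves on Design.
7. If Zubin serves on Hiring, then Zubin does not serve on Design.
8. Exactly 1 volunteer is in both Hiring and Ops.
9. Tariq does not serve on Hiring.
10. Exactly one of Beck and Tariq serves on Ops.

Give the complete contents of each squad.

Hiring = {Nadia, Zubin}; Design = {Nadia, Tariq}; Ops = {Nadia, Tariq}

From (9): Tariq ∉ Hiring.
(2) (exactly one): Zubin ∈ Hiring.
(7): Zubin ∉ Design.
Suppose Zubin ∈ Ops: no assignment then satisfies all the clues, so Zubin ∉ Ops.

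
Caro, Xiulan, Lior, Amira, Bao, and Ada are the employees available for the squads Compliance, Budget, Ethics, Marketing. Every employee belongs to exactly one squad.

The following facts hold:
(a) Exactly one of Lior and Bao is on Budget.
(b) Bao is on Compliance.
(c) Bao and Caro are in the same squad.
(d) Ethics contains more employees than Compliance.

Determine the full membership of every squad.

Compliance = {Bao, Caro}; Budget = {Lior}; Ethics = {Ada, Amira, Xiulan}; Marketing = {}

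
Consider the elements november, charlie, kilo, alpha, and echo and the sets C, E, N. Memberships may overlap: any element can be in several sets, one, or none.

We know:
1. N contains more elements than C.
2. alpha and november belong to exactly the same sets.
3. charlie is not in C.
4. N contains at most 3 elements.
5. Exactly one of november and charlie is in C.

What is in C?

From (3): charlie ∉ C.
(5) (exactly one): november ∈ C.
(2): alpha matches november: alpha ∈ C.
Suppose kilo ∈ C: no assignment then satisfies all the clues, so kilo ∉ C.

C = {alpha, november}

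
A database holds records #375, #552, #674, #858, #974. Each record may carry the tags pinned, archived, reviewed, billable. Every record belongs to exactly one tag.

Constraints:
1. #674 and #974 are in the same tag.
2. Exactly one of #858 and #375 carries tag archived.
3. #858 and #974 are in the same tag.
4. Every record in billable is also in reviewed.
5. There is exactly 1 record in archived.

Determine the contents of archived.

archived = {#375}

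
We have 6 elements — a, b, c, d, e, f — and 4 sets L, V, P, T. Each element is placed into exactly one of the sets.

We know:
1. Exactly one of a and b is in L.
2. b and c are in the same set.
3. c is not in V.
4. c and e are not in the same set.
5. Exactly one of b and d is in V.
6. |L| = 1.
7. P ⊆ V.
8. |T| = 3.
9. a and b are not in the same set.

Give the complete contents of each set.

L = {a}; V = {d, e}; P = {}; T = {b, c, f}

From (3): c ∉ V.
(2): b matches c: b ∉ V.
(5) (exactly one): d ∈ V.
(7) contrapositive: b ∉ P.
(7) contrapositive: c ∉ P.
Suppose a ∉ L: no assignment then satisfies all the clues, so a ∈ L.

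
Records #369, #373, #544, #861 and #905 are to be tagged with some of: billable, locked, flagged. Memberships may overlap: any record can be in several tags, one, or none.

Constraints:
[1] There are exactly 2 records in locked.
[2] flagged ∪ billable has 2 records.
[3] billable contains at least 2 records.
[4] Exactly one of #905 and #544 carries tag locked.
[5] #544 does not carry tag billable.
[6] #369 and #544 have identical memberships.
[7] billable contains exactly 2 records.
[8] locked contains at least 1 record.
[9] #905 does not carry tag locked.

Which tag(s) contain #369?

From (5): #544 ∉ billable.
From (9): #905 ∉ locked.
(4) (exactly one): #544 ∈ locked.
(6): #369 matches #544: #369 ∉ billable.
(6): #369 matches #544: #369 ∈ locked.
(1): locked already has 2, so the rest are out.
Suppose #369 ∈ flagged: no assignment then satisfies all the clues, so #369 ∉ flagged.

#369: locked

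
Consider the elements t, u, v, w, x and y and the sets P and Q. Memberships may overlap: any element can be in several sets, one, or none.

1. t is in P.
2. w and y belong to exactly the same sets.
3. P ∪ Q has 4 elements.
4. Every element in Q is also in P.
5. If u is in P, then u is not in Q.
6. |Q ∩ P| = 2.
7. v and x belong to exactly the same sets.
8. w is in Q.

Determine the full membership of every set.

P = {t, u, w, y}; Q = {w, y}

From (1): t ∈ P.
From (8): w ∈ Q.
(2): y matches w: y ∈ Q.
(4) with w ∈ Q: w ∈ P.
(4) with y ∈ Q: y ∈ P.
Suppose t ∈ Q: no assignment then satisfies all the clues, so t ∉ Q.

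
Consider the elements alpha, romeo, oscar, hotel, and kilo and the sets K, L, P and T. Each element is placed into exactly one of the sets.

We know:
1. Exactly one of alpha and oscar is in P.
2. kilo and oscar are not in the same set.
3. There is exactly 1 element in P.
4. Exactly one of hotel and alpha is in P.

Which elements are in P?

P = {alpha}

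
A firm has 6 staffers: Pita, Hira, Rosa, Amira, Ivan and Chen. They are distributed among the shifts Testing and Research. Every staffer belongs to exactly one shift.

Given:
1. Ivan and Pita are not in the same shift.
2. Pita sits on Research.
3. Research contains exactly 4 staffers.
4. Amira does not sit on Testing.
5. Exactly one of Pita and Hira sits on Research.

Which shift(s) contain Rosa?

Rosa: Research

From (2): Pita ∈ Research.
From (4): Amira ∉ Testing.
(1): Ivan ∉ Research.
(5) (exactly one): Hira ∉ Research.
Only one shift left: Hira ∈ Testing.
Only one shift left: Amira ∈ Research.
Only one shift left: Ivan ∈ Testing.
(3): only 4 candidates remain for Research, so all are in.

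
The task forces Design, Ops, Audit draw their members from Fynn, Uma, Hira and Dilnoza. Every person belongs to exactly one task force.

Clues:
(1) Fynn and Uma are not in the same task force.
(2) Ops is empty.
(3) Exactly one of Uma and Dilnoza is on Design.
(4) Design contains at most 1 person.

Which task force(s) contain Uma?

Uma: Design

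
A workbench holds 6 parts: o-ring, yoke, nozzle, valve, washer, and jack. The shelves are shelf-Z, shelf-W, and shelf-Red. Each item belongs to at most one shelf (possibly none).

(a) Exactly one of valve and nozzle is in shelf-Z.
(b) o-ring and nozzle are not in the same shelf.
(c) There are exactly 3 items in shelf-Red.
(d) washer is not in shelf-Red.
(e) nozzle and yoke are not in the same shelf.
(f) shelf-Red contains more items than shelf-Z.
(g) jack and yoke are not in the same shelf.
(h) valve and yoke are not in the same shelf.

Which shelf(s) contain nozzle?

nozzle: shelf-Z

From (d): washer ∉ shelf-Red.
Suppose nozzle ∉ shelf-Z: no assignment then satisfies all the clues, so nozzle ∈ shelf-Z.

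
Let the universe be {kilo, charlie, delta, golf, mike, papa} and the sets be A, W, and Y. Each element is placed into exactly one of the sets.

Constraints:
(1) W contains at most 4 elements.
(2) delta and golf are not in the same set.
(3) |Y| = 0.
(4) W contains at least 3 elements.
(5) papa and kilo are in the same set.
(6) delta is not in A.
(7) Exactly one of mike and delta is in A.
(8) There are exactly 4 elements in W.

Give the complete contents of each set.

A = {golf, mike}; W = {charlie, delta, kilo, papa}; Y = {}

From (6): delta ∉ A.
(3): Y already has 0, so the rest are out.
(7) (exactly one): mike ∈ A.
Only one set left: delta ∈ W.
(2): golf ∉ W.
(8): only 4 candidates remain for W, so all are in.
Only one set left: golf ∈ A.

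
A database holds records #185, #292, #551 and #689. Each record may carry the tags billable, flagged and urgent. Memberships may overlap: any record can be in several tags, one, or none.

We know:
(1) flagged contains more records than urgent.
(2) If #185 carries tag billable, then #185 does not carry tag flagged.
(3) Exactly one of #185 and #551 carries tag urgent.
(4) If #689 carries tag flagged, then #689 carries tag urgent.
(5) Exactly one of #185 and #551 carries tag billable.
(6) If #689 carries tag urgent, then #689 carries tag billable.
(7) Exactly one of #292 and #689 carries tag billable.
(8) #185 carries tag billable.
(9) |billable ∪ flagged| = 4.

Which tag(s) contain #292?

#292: flagged

From (8): #185 ∈ billable.
(2): #185 ∉ flagged.
(5) (exactly one): #551 ∉ billable.
Suppose #292 ∈ billable: no assignment then satisfies all the clues, so #292 ∉ billable.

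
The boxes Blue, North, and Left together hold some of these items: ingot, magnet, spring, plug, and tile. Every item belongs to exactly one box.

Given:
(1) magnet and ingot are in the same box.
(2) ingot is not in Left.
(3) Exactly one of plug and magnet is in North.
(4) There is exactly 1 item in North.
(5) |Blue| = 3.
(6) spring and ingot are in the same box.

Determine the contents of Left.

Left = {tile}

From (2): ingot ∉ Left.
(1): magnet matches ingot: magnet ∉ Left.
(6): spring matches ingot: spring ∉ Left.
Suppose plug ∈ Left: no assignment then satisfies all the clues, so plug ∉ Left.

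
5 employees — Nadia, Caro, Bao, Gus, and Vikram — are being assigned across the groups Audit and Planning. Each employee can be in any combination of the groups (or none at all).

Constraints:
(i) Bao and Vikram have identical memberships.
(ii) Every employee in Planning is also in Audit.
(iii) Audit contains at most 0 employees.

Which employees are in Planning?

(iii): Audit already has 0, so the rest are out.
(ii) contrapositive: Nadia ∉ Planning.
(ii) contrapositive: Caro ∉ Planning.
(ii) contrapositive: Bao ∉ Planning.
(ii) contrapositive: Gus ∉ Planning.
(ii) contrapositive: Vikram ∉ Planning.

Planning = {}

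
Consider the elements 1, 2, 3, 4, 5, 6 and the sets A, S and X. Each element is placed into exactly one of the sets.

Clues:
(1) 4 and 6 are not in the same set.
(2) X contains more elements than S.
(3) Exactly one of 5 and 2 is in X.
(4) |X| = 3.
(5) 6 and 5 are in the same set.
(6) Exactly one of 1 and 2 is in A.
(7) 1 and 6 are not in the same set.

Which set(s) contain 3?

3: X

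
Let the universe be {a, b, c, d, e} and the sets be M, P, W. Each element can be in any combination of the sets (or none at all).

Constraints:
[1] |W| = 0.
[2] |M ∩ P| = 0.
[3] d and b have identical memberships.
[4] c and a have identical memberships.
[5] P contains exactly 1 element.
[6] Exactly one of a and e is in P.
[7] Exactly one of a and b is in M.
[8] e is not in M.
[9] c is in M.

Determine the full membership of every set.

From (8): e ∉ M.
From (9): c ∈ M.
(1): W already has 0, so the rest are out.
(4): a matches c: a ∈ M.
(7) (exactly one): b ∉ M.
(3): d matches b: d ∉ M.
Suppose a ∈ P: no assignment then satisfies all the clues, so a ∉ P.

M = {a, c}; P = {e}; W = {}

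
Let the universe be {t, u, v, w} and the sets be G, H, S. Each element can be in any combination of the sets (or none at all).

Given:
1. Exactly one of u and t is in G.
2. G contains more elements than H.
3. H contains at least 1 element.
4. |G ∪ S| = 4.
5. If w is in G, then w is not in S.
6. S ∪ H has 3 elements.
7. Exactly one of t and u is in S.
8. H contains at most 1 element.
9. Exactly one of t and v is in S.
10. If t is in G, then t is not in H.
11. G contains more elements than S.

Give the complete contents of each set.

G = {t, v, w}; H = {w}; S = {u, v}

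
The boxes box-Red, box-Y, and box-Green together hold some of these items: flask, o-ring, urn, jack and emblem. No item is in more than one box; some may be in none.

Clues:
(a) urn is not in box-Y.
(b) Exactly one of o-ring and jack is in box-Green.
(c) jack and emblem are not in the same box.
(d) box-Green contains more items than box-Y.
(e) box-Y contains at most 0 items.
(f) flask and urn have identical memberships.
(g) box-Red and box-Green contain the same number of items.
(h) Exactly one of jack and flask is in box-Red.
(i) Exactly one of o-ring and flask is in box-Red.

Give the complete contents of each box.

box-Red = {flask, urn}; box-Y = {}; box-Green = {emblem, o-ring}

From (a): urn ∉ box-Y.
(e): box-Y already has 0, so the rest are out.
Suppose flask ∉ box-Red: no assignment then satisfies all the clues, so flask ∈ box-Red.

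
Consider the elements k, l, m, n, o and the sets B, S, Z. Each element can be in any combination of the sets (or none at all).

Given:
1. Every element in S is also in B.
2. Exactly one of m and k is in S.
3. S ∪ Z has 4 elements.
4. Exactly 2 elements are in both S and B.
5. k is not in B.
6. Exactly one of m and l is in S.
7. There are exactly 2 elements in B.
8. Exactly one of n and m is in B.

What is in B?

B = {m, o}

From (5): k ∉ B.
(1) contrapositive: k ∉ S.
(2) (exactly one): m ∈ S.
(6) (exactly one): l ∉ S.
(1) with m ∈ S: m ∈ B.
(8) (exactly one): n ∉ B.
(1) contrapositive: n ∉ S.
Suppose l ∈ B: no assignment then satisfies all the clues, so l ∉ B.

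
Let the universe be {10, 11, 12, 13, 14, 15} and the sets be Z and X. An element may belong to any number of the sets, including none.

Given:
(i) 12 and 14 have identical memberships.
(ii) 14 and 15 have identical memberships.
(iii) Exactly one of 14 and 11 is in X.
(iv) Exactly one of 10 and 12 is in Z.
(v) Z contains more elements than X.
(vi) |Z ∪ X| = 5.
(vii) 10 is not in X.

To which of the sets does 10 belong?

10: none

From (vii): 10 ∉ X.
Suppose 10 ∈ Z: no assignment then satisfies all the clues, so 10 ∉ Z.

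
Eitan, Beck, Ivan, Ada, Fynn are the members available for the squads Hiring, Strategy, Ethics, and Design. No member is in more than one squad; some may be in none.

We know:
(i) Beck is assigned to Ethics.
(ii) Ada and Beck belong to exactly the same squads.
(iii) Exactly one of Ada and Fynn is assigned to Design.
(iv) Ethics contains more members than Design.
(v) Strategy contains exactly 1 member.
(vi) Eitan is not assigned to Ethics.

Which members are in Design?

Design = {Fynn}

From (i): Beck ∈ Ethics.
From (vi): Eitan ∉ Ethics.
(ii): Ada matches Beck: Ada ∉ Hiring.
(ii): Ada matches Beck: Ada ∉ Strategy.
(ii): Ada matches Beck: Ada ∈ Ethics.
(iii) (exactly one): Fynn ∈ Design.
Suppose Eitan ∈ Design: no assignment then satisfies all the clues, so Eitan ∉ Design.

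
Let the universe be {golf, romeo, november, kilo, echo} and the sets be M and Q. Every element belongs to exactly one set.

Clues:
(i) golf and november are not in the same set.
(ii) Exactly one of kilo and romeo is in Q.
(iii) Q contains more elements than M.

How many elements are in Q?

3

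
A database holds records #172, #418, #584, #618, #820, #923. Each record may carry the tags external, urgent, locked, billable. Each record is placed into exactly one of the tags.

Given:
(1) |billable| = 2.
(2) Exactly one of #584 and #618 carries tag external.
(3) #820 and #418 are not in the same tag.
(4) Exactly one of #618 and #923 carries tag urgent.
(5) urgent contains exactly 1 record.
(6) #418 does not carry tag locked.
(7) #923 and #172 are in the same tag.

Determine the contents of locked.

From (6): #418 ∉ locked.
Suppose #172 ∈ locked: no assignment then satisfies all the clues, so #172 ∉ locked.

locked = {#820}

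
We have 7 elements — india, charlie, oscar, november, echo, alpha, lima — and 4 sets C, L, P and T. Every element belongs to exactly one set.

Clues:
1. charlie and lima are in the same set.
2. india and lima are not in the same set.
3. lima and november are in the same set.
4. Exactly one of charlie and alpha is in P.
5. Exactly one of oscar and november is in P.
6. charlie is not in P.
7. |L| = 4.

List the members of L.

L = {charlie, echo, lima, november}

From (6): charlie ∉ P.
(1): lima matches charlie: lima ∉ P.
(3): november matches lima: november ∉ P.
(4) (exactly one): alpha ∈ P.
(5) (exactly one): oscar ∈ P.
Suppose india ∈ L: no assignment then satisfies all the clues, so india ∉ L.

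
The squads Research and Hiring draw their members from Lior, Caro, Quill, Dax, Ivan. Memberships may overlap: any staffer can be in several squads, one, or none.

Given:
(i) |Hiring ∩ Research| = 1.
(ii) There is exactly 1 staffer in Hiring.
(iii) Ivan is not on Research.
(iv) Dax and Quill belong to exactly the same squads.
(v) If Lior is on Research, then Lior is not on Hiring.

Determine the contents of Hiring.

From (iii): Ivan ∉ Research.
Suppose Lior ∈ Hiring: no assignment then satisfies all the clues, so Lior ∉ Hiring.

Hiring = {Caro}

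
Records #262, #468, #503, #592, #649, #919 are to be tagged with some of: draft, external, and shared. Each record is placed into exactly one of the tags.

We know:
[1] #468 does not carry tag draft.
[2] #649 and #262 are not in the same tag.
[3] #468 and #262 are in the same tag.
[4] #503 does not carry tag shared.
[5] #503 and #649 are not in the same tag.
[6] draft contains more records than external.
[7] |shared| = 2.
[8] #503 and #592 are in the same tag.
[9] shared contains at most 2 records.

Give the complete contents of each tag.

From (1): #468 ∉ draft.
From (4): #503 ∉ shared.
(3): #262 matches #468: #262 ∉ draft.
(8): #592 matches #503: #592 ∉ shared.
Suppose #262 ∈ external: no assignment then satisfies all the clues, so #262 ∉ external.

draft = {#503, #592, #919}; external = {#649}; shared = {#262, #468}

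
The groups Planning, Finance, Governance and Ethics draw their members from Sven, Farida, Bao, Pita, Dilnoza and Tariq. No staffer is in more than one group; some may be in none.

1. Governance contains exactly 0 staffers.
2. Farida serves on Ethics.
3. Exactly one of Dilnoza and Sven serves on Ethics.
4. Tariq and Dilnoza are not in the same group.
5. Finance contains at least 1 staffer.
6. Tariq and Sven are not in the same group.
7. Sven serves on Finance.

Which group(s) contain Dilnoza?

From (2): Farida ∈ Ethics.
From (7): Sven ∈ Finance.
(1): Governance already has 0, so the rest are out.
(3) (exactly one): Dilnoza ∈ Ethics.
(4): Tariq ∉ Ethics.
(6): Tariq ∉ Finance.

Dilnoza: Ethics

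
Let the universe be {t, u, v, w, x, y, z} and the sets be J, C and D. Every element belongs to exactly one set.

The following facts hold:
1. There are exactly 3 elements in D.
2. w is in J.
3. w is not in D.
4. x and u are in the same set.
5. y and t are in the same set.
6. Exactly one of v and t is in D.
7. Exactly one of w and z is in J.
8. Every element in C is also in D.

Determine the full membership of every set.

J = {u, v, w, x}; C = {}; D = {t, y, z}

From (2): w ∈ J.
(7) (exactly one): z ∉ J.
Suppose t ∈ J: no assignment then satisfies all the clues, so t ∉ J.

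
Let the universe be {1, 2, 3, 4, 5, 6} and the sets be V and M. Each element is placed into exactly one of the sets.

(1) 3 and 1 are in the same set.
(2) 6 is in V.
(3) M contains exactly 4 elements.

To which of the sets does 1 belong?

From (2): 6 ∈ V.
Suppose 1 ∈ V: no assignment then satisfies all the clues, so 1 ∉ V.

1: M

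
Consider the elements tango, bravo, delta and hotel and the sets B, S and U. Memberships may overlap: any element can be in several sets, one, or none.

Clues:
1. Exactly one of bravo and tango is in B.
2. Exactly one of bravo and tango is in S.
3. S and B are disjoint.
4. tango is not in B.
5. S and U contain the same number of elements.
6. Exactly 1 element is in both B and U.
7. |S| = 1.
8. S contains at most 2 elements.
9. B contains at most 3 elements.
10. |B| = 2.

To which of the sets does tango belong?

tango: S

From (4): tango ∉ B.
(1) (exactly one): bravo ∈ B.
(3) (disjoint): bravo ∉ S.
(2) (exactly one): tango ∈ S.
(7): S already has 1, so the rest are out.
Suppose tango ∈ U: no assignment then satisfies all the clues, so tango ∉ U.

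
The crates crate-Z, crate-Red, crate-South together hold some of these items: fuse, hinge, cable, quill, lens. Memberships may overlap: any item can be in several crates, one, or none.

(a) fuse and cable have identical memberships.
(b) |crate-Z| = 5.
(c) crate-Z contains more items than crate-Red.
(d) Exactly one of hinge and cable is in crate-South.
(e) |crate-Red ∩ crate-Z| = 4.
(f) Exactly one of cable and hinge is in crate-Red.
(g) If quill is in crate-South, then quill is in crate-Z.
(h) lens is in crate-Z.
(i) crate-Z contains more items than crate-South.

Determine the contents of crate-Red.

crate-Red = {cable, fuse, lens, quill}

From (h): lens ∈ crate-Z.
(b): only 5 candidates remain for crate-Z, so all are in.
Suppose fuse ∉ crate-Red: no assignment then satisfies all the clues, so fuse ∈ crate-Red.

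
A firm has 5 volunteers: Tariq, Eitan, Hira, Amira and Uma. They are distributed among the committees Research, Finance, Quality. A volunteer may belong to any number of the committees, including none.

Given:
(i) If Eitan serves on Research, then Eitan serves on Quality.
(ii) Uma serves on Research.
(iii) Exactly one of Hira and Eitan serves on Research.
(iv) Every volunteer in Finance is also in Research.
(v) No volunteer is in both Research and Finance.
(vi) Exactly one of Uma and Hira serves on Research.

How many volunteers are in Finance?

0

From (ii): Uma ∈ Research.
(v) (disjoint): Uma ∉ Finance.
(vi) (exactly one): Hira ∉ Research.
(iii) (exactly one): Eitan ∈ Research.
(iv) contrapositive: Hira ∉ Finance.
(v) (disjoint): Eitan ∉ Finance.
(i): Eitan ∈ Quality.
Suppose Tariq ∈ Finance: no assignment then satisfies all the clues, so Tariq ∉ Finance.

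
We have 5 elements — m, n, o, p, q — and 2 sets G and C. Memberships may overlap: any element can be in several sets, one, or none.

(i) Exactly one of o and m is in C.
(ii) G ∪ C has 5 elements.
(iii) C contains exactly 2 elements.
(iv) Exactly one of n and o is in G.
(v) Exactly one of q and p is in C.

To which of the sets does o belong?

o: C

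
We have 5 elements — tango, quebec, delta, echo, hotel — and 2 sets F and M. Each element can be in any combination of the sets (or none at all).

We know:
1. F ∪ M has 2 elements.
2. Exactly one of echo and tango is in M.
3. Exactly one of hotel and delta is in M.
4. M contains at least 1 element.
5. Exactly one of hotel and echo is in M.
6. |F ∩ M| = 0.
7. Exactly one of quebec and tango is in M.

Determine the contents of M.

M = {hotel, tango}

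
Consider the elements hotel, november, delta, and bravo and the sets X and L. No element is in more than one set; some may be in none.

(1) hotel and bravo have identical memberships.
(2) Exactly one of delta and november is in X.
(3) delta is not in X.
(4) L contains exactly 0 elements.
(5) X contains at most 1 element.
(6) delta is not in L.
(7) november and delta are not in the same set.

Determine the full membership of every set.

X = {november}; L = {}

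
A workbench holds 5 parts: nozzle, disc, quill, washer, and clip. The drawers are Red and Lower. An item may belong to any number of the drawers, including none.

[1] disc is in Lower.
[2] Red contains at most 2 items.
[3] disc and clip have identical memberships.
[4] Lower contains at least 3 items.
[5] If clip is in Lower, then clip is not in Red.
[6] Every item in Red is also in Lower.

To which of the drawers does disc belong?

disc: Lower

From (1): disc ∈ Lower.
(3): clip matches disc: clip ∈ Lower.
(5): clip ∉ Red.
(3): disc matches clip: disc ∉ Red.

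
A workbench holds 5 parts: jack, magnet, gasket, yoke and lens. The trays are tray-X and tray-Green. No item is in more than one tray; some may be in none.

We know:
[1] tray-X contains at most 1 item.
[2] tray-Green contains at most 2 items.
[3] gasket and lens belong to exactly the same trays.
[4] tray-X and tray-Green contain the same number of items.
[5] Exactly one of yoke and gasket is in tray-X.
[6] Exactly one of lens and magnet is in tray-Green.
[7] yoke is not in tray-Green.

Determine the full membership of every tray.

From (7): yoke ∉ tray-Green.
Suppose jack ∈ tray-X: no assignment then satisfies all the clues, so jack ∉ tray-X.

tray-X = {yoke}; tray-Green = {magnet}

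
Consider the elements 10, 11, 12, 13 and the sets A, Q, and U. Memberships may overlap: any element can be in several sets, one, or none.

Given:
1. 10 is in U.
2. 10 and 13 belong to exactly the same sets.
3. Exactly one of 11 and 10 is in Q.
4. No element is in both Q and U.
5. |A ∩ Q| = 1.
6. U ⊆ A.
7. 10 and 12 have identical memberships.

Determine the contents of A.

A = {10, 11, 12, 13}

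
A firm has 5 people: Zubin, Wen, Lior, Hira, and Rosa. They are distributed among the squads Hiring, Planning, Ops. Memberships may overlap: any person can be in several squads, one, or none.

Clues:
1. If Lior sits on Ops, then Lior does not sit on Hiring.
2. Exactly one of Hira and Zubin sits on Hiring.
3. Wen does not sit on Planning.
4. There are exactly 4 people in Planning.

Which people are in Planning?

Planning = {Hira, Lior, Rosa, Zubin}

From (3): Wen ∉ Planning.
(4): only 4 candidates remain for Planning, so all are in.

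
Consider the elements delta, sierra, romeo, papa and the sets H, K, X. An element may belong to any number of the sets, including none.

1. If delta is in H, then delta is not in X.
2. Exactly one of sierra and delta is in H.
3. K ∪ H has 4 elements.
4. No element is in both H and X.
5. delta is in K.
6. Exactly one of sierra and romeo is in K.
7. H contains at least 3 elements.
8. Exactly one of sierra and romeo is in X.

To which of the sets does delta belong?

delta: H, K

From (5): delta ∈ K.
Suppose delta ∉ H: no assignment then satisfies all the clues, so delta ∈ H.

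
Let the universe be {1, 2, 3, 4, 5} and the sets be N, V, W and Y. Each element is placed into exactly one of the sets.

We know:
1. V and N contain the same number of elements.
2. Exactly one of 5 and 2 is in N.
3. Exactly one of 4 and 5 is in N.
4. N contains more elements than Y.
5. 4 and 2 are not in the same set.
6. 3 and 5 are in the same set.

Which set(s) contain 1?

1: V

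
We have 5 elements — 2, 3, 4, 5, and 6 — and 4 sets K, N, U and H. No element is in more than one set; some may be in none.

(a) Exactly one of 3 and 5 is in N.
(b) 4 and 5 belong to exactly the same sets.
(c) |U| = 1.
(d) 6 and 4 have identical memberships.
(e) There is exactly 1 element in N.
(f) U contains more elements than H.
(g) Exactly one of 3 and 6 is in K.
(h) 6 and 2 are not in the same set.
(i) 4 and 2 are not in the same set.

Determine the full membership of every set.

K = {4, 5, 6}; N = {3}; U = {2}; H = {}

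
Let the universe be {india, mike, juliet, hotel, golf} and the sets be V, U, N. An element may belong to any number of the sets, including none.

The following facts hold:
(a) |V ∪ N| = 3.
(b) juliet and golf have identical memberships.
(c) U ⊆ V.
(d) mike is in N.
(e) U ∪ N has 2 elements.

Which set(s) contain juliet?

juliet: none

From (d): mike ∈ N.
Suppose juliet ∈ V: no assignment then satisfies all the clues, so juliet ∉ V.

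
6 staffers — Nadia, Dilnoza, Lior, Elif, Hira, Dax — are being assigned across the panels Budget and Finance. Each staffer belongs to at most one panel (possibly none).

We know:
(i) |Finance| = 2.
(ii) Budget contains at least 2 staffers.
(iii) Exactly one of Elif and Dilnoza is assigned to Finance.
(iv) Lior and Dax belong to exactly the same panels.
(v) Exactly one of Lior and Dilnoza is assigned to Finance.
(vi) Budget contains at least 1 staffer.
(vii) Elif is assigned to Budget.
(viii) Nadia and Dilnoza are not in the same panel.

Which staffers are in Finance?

From (vii): Elif ∈ Budget.
(iii) (exactly one): Dilnoza ∈ Finance.
(v) (exactly one): Lior ∉ Finance.
(viii): Nadia ∉ Finance.
(iv): Dax matches Lior: Dax ∉ Finance.
(i): only 2 candidates remain for Finance, so all are in.

Finance = {Dilnoza, Hira}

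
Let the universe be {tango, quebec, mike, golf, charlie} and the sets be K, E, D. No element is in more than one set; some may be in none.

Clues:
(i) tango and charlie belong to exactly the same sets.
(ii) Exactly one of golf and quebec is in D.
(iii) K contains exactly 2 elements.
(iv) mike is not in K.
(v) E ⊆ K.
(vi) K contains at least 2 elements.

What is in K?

K = {charlie, tango}

From (iv): mike ∉ K.
(v) contrapositive: mike ∉ E.
Suppose tango ∉ K: no assignment then satisfies all the clues, so tango ∈ K.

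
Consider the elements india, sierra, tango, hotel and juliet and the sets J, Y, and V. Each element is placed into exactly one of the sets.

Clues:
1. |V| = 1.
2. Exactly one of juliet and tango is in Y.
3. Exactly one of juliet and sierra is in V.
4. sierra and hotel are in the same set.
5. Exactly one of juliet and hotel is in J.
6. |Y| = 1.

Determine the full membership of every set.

J = {hotel, india, sierra}; Y = {tango}; V = {juliet}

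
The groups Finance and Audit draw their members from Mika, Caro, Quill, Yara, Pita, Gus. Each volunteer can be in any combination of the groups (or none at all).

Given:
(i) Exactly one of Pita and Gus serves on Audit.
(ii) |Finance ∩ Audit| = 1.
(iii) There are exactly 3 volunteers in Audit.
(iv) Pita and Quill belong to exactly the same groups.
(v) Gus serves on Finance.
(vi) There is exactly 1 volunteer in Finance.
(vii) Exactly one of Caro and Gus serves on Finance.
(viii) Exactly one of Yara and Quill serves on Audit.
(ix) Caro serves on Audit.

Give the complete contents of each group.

Finance = {Gus}; Audit = {Caro, Gus, Yara}

From (v): Gus ∈ Finance.
From (ix): Caro ∈ Audit.
(vi): Finance already has 1, so the rest are out.
Suppose Mika ∈ Audit: no assignment then satisfies all the clues, so Mika ∉ Audit.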